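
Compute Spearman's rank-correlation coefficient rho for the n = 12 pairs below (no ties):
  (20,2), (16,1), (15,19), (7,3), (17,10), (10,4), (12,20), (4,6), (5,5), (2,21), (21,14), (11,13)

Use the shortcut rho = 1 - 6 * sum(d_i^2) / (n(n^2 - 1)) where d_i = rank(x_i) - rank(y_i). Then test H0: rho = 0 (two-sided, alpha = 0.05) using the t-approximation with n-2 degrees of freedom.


Step 1: Rank x and y separately (midranks; no ties here).
rank(x): 20->11, 16->9, 15->8, 7->4, 17->10, 10->5, 12->7, 4->2, 5->3, 2->1, 21->12, 11->6
rank(y): 2->2, 1->1, 19->10, 3->3, 10->7, 4->4, 20->11, 6->6, 5->5, 21->12, 14->9, 13->8
Step 2: d_i = R_x(i) - R_y(i); compute d_i^2.
  (11-2)^2=81, (9-1)^2=64, (8-10)^2=4, (4-3)^2=1, (10-7)^2=9, (5-4)^2=1, (7-11)^2=16, (2-6)^2=16, (3-5)^2=4, (1-12)^2=121, (12-9)^2=9, (6-8)^2=4
sum(d^2) = 330.
Step 3: rho = 1 - 6*330 / (12*(12^2 - 1)) = 1 - 1980/1716 = -0.153846.
Step 4: Under H0, t = rho * sqrt((n-2)/(1-rho^2)) = -0.4924 ~ t(10).
Step 5: Two-sided p-value from the t-distribution with 10 df = 0.633091.
Step 6: alpha = 0.05. fail to reject H0.

rho = -0.1538, p = 0.633091, fail to reject H0 at alpha = 0.05.


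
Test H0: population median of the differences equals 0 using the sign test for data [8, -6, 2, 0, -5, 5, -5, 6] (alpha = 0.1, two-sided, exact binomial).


Step 1: Discard zero differences. Original n = 8; n_eff = number of nonzero differences = 7.
Nonzero differences (with sign): +8, -6, +2, -5, +5, -5, +6
Step 2: Count signs: positive = 4, negative = 3.
Step 3: Under H0: P(positive) = 0.5, so the number of positives S ~ Bin(7, 0.5).
Step 4: Two-sided exact p-value = sum of Bin(7,0.5) probabilities at or below the observed probability = 1.000000.
Step 5: alpha = 0.1. fail to reject H0.

n_eff = 7, pos = 4, neg = 3, p = 1.000000, fail to reject H0.


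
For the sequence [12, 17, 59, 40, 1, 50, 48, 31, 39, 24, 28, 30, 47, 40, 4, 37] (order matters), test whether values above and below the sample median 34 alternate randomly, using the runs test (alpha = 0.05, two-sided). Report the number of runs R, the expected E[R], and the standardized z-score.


Step 1: Compute median = 34; label A = above, B = below.
Labels in order: BBAABAABABBBAABA  (n_A = 8, n_B = 8)
Step 2: Count runs R = 10.
Step 3: Under H0 (random ordering), E[R] = 2*n_A*n_B/(n_A+n_B) + 1 = 2*8*8/16 + 1 = 9.0000.
        Var[R] = 2*n_A*n_B*(2*n_A*n_B - n_A - n_B) / ((n_A+n_B)^2 * (n_A+n_B-1)) = 14336/3840 = 3.7333.
        SD[R] = 1.9322.
Step 4: Continuity-corrected z = (R - 0.5 - E[R]) / SD[R] = (10 - 0.5 - 9.0000) / 1.9322 = 0.2588.
Step 5: Two-sided p-value via normal approximation = 2*(1 - Phi(|z|)) = 0.795809.
Step 6: alpha = 0.05. fail to reject H0.

R = 10, z = 0.2588, p = 0.795809, fail to reject H0.


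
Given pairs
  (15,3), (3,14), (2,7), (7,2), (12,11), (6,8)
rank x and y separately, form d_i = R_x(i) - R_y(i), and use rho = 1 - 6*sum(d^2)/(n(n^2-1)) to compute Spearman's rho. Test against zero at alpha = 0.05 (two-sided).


Step 1: Rank x and y separately (midranks; no ties here).
rank(x): 15->6, 3->2, 2->1, 7->4, 12->5, 6->3
rank(y): 3->2, 14->6, 7->3, 2->1, 11->5, 8->4
Step 2: d_i = R_x(i) - R_y(i); compute d_i^2.
  (6-2)^2=16, (2-6)^2=16, (1-3)^2=4, (4-1)^2=9, (5-5)^2=0, (3-4)^2=1
sum(d^2) = 46.
Step 3: rho = 1 - 6*46 / (6*(6^2 - 1)) = 1 - 276/210 = -0.314286.
Step 4: Under H0, t = rho * sqrt((n-2)/(1-rho^2)) = -0.6621 ~ t(4).
Step 5: Two-sided p-value from the t-distribution with 4 df = 0.544093.
Step 6: alpha = 0.05. fail to reject H0.

rho = -0.3143, p = 0.544093, fail to reject H0 at alpha = 0.05.


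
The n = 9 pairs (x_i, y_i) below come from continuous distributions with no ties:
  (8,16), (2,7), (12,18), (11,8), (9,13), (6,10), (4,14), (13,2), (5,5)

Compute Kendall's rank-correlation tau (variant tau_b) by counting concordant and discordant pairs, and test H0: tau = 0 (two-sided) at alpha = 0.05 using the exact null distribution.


Step 1: Enumerate the 36 unordered pairs (i,j) with i<j and classify each by sign(x_j-x_i) * sign(y_j-y_i).
  (1,2):dx=-6,dy=-9->C; (1,3):dx=+4,dy=+2->C; (1,4):dx=+3,dy=-8->D; (1,5):dx=+1,dy=-3->D
  (1,6):dx=-2,dy=-6->C; (1,7):dx=-4,dy=-2->C; (1,8):dx=+5,dy=-14->D; (1,9):dx=-3,dy=-11->C
  (2,3):dx=+10,dy=+11->C; (2,4):dx=+9,dy=+1->C; (2,5):dx=+7,dy=+6->C; (2,6):dx=+4,dy=+3->C
  (2,7):dx=+2,dy=+7->C; (2,8):dx=+11,dy=-5->D; (2,9):dx=+3,dy=-2->D; (3,4):dx=-1,dy=-10->C
  (3,5):dx=-3,dy=-5->C; (3,6):dx=-6,dy=-8->C; (3,7):dx=-8,dy=-4->C; (3,8):dx=+1,dy=-16->D
  (3,9):dx=-7,dy=-13->C; (4,5):dx=-2,dy=+5->D; (4,6):dx=-5,dy=+2->D; (4,7):dx=-7,dy=+6->D
  (4,8):dx=+2,dy=-6->D; (4,9):dx=-6,dy=-3->C; (5,6):dx=-3,dy=-3->C; (5,7):dx=-5,dy=+1->D
  (5,8):dx=+4,dy=-11->D; (5,9):dx=-4,dy=-8->C; (6,7):dx=-2,dy=+4->D; (6,8):dx=+7,dy=-8->D
  (6,9):dx=-1,dy=-5->C; (7,8):dx=+9,dy=-12->D; (7,9):dx=+1,dy=-9->D; (8,9):dx=-8,dy=+3->D
Step 2: C = 19, D = 17, total pairs = 36.
Step 3: tau = (C - D)/(n(n-1)/2) = (19 - 17)/36 = 0.055556.
Step 4: Exact two-sided p-value (enumerate n! = 362880 permutations of y under H0): p = 0.919455.
Step 5: alpha = 0.05. fail to reject H0.

tau_b = 0.0556 (C=19, D=17), p = 0.919455, fail to reject H0.


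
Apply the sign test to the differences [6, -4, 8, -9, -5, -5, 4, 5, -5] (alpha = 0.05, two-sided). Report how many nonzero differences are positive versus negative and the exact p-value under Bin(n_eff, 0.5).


Step 1: Discard zero differences. Original n = 9; n_eff = number of nonzero differences = 9.
Nonzero differences (with sign): +6, -4, +8, -9, -5, -5, +4, +5, -5
Step 2: Count signs: positive = 4, negative = 5.
Step 3: Under H0: P(positive) = 0.5, so the number of positives S ~ Bin(9, 0.5).
Step 4: Two-sided exact p-value = sum of Bin(9,0.5) probabilities at or below the observed probability = 1.000000.
Step 5: alpha = 0.05. fail to reject H0.

n_eff = 9, pos = 4, neg = 5, p = 1.000000, fail to reject H0.


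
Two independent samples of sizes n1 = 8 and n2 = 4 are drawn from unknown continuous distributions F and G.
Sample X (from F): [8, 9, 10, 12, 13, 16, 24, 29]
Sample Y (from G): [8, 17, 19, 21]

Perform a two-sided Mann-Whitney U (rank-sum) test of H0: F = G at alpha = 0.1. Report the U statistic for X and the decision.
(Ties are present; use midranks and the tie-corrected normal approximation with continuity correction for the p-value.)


Step 1: Combine and sort all 12 observations; assign midranks.
sorted (value, group): (8,X), (8,Y), (9,X), (10,X), (12,X), (13,X), (16,X), (17,Y), (19,Y), (21,Y), (24,X), (29,X)
ranks: 8->1.5, 8->1.5, 9->3, 10->4, 12->5, 13->6, 16->7, 17->8, 19->9, 21->10, 24->11, 29->12
Step 2: Rank sum for X: R1 = 1.5 + 3 + 4 + 5 + 6 + 7 + 11 + 12 = 49.5.
Step 3: U_X = R1 - n1(n1+1)/2 = 49.5 - 8*9/2 = 49.5 - 36 = 13.5.
       U_Y = n1*n2 - U_X = 32 - 13.5 = 18.5.
Step 4: Ties are present, so use the tie-corrected normal approximation (with continuity correction) for the p-value.
Step 5: p-value = 0.733647; compare to alpha = 0.1. fail to reject H0.

U_X = 13.5, p = 0.733647, fail to reject H0 at alpha = 0.1.


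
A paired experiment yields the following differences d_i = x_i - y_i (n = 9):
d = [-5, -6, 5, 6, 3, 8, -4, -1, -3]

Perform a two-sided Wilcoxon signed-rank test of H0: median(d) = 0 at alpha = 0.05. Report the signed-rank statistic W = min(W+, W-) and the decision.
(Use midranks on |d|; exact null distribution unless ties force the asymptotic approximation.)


Step 1: Drop any zero differences (none here) and take |d_i|.
|d| = [5, 6, 5, 6, 3, 8, 4, 1, 3]
Step 2: Midrank |d_i| (ties get averaged ranks).
ranks: |5|->5.5, |6|->7.5, |5|->5.5, |6|->7.5, |3|->2.5, |8|->9, |4|->4, |1|->1, |3|->2.5
Step 3: Attach original signs; sum ranks with positive sign and with negative sign.
W+ = 5.5 + 7.5 + 2.5 + 9 = 24.5
W- = 5.5 + 7.5 + 4 + 1 + 2.5 = 20.5
(Check: W+ + W- = 45 should equal n(n+1)/2 = 45.)
Step 4: Test statistic W = min(W+, W-) = 20.5.
Step 5: Ties in |d|, so use the tie-corrected normal approximation.
        E[W] = n(n+1)/4 = 9*10/4 = 22.5.
        Tie groups: |d|=3 (t=2), |d|=5 (t=2), |d|=6 (t=2); sum(t^3 - t) = 18.
        Var[W] = n(n+1)(2n+1)/24 - sum(t^3-t)/48 = 1710/24 - 18/48 = 70.875.
        z = (W - E[W]) / sqrt(Var[W]) = (20.5 - 22.5) / 8.4187 = -0.2376.
        Two-sided p = 2*Phi(z) = 0.812218.
Step 6: alpha = 0.05. fail to reject H0.

W+ = 24.5, W- = 20.5, W = min = 20.5, p = 0.812218, fail to reject H0.


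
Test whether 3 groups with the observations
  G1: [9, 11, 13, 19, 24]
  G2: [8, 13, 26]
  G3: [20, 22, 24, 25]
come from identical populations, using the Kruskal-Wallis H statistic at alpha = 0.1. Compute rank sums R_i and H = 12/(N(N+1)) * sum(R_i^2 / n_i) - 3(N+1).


Step 1: Combine all N = 12 observations and assign midranks.
sorted (value, group, rank): (8,G2,1), (9,G1,2), (11,G1,3), (13,G1,4.5), (13,G2,4.5), (19,G1,6), (20,G3,7), (22,G3,8), (24,G1,9.5), (24,G3,9.5), (25,G3,11), (26,G2,12)
Step 2: Sum ranks within each group.
R_1 = 25 (n_1 = 5)
R_2 = 17.5 (n_2 = 3)
R_3 = 35.5 (n_3 = 4)
Step 3: H = 12/(N(N+1)) * sum(R_i^2/n_i) - 3(N+1)
     = 12/(12*13) * (25^2/5 + 17.5^2/3 + 35.5^2/4) - 3*13
     = 0.076923 * 542.146 - 39
     = 2.703526.
Step 4: Ties present; correction factor C = 1 - 12/(12^3 - 12) = 0.993007. Corrected H = 2.703526 / 0.993007 = 2.722565.
Step 5: Under H0, H ~ chi^2(2); p-value = 0.256332.
Step 6: alpha = 0.1. fail to reject H0.

H = 2.7226, df = 2, p = 0.256332, fail to reject H0.


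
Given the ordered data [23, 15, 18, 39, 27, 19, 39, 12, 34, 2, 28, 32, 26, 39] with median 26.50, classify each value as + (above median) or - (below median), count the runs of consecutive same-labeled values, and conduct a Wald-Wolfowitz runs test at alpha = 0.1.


Step 1: Compute median = 26.50; label A = above, B = below.
Labels in order: BBBAABABABAABA  (n_A = 7, n_B = 7)
Step 2: Count runs R = 10.
Step 3: Under H0 (random ordering), E[R] = 2*n_A*n_B/(n_A+n_B) + 1 = 2*7*7/14 + 1 = 8.0000.
        Var[R] = 2*n_A*n_B*(2*n_A*n_B - n_A - n_B) / ((n_A+n_B)^2 * (n_A+n_B-1)) = 8232/2548 = 3.2308.
        SD[R] = 1.7974.
Step 4: Continuity-corrected z = (R - 0.5 - E[R]) / SD[R] = (10 - 0.5 - 8.0000) / 1.7974 = 0.8345.
Step 5: Two-sided p-value via normal approximation = 2*(1 - Phi(|z|)) = 0.403986.
Step 6: alpha = 0.1. fail to reject H0.

R = 10, z = 0.8345, p = 0.403986, fail to reject H0.


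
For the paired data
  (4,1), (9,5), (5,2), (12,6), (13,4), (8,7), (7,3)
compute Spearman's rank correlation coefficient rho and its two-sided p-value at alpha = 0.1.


Step 1: Rank x and y separately (midranks; no ties here).
rank(x): 4->1, 9->5, 5->2, 12->6, 13->7, 8->4, 7->3
rank(y): 1->1, 5->5, 2->2, 6->6, 4->4, 7->7, 3->3
Step 2: d_i = R_x(i) - R_y(i); compute d_i^2.
  (1-1)^2=0, (5-5)^2=0, (2-2)^2=0, (6-6)^2=0, (7-4)^2=9, (4-7)^2=9, (3-3)^2=0
sum(d^2) = 18.
Step 3: rho = 1 - 6*18 / (7*(7^2 - 1)) = 1 - 108/336 = 0.678571.
Step 4: Under H0, t = rho * sqrt((n-2)/(1-rho^2)) = 2.0657 ~ t(5).
Step 5: Two-sided p-value from the t-distribution with 5 df = 0.093750.
Step 6: alpha = 0.1. reject H0.

rho = 0.6786, p = 0.093750, reject H0 at alpha = 0.1.


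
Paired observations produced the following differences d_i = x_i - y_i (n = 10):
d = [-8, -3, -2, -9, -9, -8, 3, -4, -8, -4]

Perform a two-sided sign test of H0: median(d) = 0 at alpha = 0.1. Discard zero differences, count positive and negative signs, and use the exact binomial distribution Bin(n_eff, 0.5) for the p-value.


Step 1: Discard zero differences. Original n = 10; n_eff = number of nonzero differences = 10.
Nonzero differences (with sign): -8, -3, -2, -9, -9, -8, +3, -4, -8, -4
Step 2: Count signs: positive = 1, negative = 9.
Step 3: Under H0: P(positive) = 0.5, so the number of positives S ~ Bin(10, 0.5).
Step 4: Two-sided exact p-value = sum of Bin(10,0.5) probabilities at or below the observed probability = 0.021484.
Step 5: alpha = 0.1. reject H0.

n_eff = 10, pos = 1, neg = 9, p = 0.021484, reject H0.


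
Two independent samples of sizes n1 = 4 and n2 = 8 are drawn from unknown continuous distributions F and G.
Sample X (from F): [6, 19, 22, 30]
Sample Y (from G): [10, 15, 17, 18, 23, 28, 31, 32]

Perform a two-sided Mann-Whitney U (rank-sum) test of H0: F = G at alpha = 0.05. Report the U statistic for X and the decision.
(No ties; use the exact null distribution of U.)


Step 1: Combine and sort all 12 observations; assign midranks.
sorted (value, group): (6,X), (10,Y), (15,Y), (17,Y), (18,Y), (19,X), (22,X), (23,Y), (28,Y), (30,X), (31,Y), (32,Y)
ranks: 6->1, 10->2, 15->3, 17->4, 18->5, 19->6, 22->7, 23->8, 28->9, 30->10, 31->11, 32->12
Step 2: Rank sum for X: R1 = 1 + 6 + 7 + 10 = 24.
Step 3: U_X = R1 - n1(n1+1)/2 = 24 - 4*5/2 = 24 - 10 = 14.
       U_Y = n1*n2 - U_X = 32 - 14 = 18.
Step 4: No ties, so the exact null distribution of U (based on enumerating the C(12,4) = 495 equally likely rank assignments) gives the two-sided p-value.
Step 5: p-value = 0.808081; compare to alpha = 0.05. fail to reject H0.

U_X = 14, p = 0.808081, fail to reject H0 at alpha = 0.05.


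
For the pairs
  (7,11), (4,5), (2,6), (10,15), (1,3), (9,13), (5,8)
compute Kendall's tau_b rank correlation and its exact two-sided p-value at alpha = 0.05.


Step 1: Enumerate the 21 unordered pairs (i,j) with i<j and classify each by sign(x_j-x_i) * sign(y_j-y_i).
  (1,2):dx=-3,dy=-6->C; (1,3):dx=-5,dy=-5->C; (1,4):dx=+3,dy=+4->C; (1,5):dx=-6,dy=-8->C
  (1,6):dx=+2,dy=+2->C; (1,7):dx=-2,dy=-3->C; (2,3):dx=-2,dy=+1->D; (2,4):dx=+6,dy=+10->C
  (2,5):dx=-3,dy=-2->C; (2,6):dx=+5,dy=+8->C; (2,7):dx=+1,dy=+3->C; (3,4):dx=+8,dy=+9->C
  (3,5):dx=-1,dy=-3->C; (3,6):dx=+7,dy=+7->C; (3,7):dx=+3,dy=+2->C; (4,5):dx=-9,dy=-12->C
  (4,6):dx=-1,dy=-2->C; (4,7):dx=-5,dy=-7->C; (5,6):dx=+8,dy=+10->C; (5,7):dx=+4,dy=+5->C
  (6,7):dx=-4,dy=-5->C
Step 2: C = 20, D = 1, total pairs = 21.
Step 3: tau = (C - D)/(n(n-1)/2) = (20 - 1)/21 = 0.904762.
Step 4: Exact two-sided p-value (enumerate n! = 5040 permutations of y under H0): p = 0.002778.
Step 5: alpha = 0.05. reject H0.

tau_b = 0.9048 (C=20, D=1), p = 0.002778, reject H0.


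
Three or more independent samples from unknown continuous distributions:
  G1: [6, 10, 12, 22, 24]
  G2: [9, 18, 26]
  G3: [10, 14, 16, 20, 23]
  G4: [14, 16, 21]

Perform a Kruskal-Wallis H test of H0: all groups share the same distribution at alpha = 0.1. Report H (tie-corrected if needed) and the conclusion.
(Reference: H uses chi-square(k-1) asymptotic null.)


Step 1: Combine all N = 16 observations and assign midranks.
sorted (value, group, rank): (6,G1,1), (9,G2,2), (10,G1,3.5), (10,G3,3.5), (12,G1,5), (14,G3,6.5), (14,G4,6.5), (16,G3,8.5), (16,G4,8.5), (18,G2,10), (20,G3,11), (21,G4,12), (22,G1,13), (23,G3,14), (24,G1,15), (26,G2,16)
Step 2: Sum ranks within each group.
R_1 = 37.5 (n_1 = 5)
R_2 = 28 (n_2 = 3)
R_3 = 43.5 (n_3 = 5)
R_4 = 27 (n_4 = 3)
Step 3: H = 12/(N(N+1)) * sum(R_i^2/n_i) - 3(N+1)
     = 12/(16*17) * (37.5^2/5 + 28^2/3 + 43.5^2/5 + 27^2/3) - 3*17
     = 0.044118 * 1164.03 - 51
     = 0.354412.
Step 4: Ties present; correction factor C = 1 - 18/(16^3 - 16) = 0.995588. Corrected H = 0.354412 / 0.995588 = 0.355982.
Step 5: Under H0, H ~ chi^2(3); p-value = 0.949178.
Step 6: alpha = 0.1. fail to reject H0.

H = 0.3560, df = 3, p = 0.949178, fail to reject H0.


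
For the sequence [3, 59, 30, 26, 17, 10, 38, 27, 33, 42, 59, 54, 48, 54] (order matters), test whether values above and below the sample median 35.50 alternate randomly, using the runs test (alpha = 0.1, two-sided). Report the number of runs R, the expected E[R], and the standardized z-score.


Step 1: Compute median = 35.50; label A = above, B = below.
Labels in order: BABBBBABBAAAAA  (n_A = 7, n_B = 7)
Step 2: Count runs R = 6.
Step 3: Under H0 (random ordering), E[R] = 2*n_A*n_B/(n_A+n_B) + 1 = 2*7*7/14 + 1 = 8.0000.
        Var[R] = 2*n_A*n_B*(2*n_A*n_B - n_A - n_B) / ((n_A+n_B)^2 * (n_A+n_B-1)) = 8232/2548 = 3.2308.
        SD[R] = 1.7974.
Step 4: Continuity-corrected z = (R + 0.5 - E[R]) / SD[R] = (6 + 0.5 - 8.0000) / 1.7974 = -0.8345.
Step 5: Two-sided p-value via normal approximation = 2*(1 - Phi(|z|)) = 0.403986.
Step 6: alpha = 0.1. fail to reject H0.

R = 6, z = -0.8345, p = 0.403986, fail to reject H0.


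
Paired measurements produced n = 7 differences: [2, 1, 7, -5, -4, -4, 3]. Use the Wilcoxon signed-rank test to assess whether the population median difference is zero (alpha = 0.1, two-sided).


Step 1: Drop any zero differences (none here) and take |d_i|.
|d| = [2, 1, 7, 5, 4, 4, 3]
Step 2: Midrank |d_i| (ties get averaged ranks).
ranks: |2|->2, |1|->1, |7|->7, |5|->6, |4|->4.5, |4|->4.5, |3|->3
Step 3: Attach original signs; sum ranks with positive sign and with negative sign.
W+ = 2 + 1 + 7 + 3 = 13
W- = 6 + 4.5 + 4.5 = 15
(Check: W+ + W- = 28 should equal n(n+1)/2 = 28.)
Step 4: Test statistic W = min(W+, W-) = 13.
Step 5: Ties in |d|, so use the tie-corrected normal approximation.
        E[W] = n(n+1)/4 = 7*8/4 = 14.
        Tie groups: |d|=4 (t=2); sum(t^3 - t) = 6.
        Var[W] = n(n+1)(2n+1)/24 - sum(t^3-t)/48 = 840/24 - 6/48 = 34.875.
        z = (W - E[W]) / sqrt(Var[W]) = (13 - 14) / 5.9055 = -0.1693.
        Two-sided p = 2*Phi(z) = 0.865534.
Step 6: alpha = 0.1. fail to reject H0.

W+ = 13, W- = 15, W = min = 13, p = 0.865534, fail to reject H0.


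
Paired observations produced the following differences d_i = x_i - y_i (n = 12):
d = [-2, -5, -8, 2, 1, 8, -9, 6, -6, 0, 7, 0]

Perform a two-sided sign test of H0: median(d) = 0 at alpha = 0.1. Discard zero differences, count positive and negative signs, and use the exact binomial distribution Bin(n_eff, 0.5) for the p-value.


Step 1: Discard zero differences. Original n = 12; n_eff = number of nonzero differences = 10.
Nonzero differences (with sign): -2, -5, -8, +2, +1, +8, -9, +6, -6, +7
Step 2: Count signs: positive = 5, negative = 5.
Step 3: Under H0: P(positive) = 0.5, so the number of positives S ~ Bin(10, 0.5).
Step 4: Two-sided exact p-value = sum of Bin(10,0.5) probabilities at or below the observed probability = 1.000000.
Step 5: alpha = 0.1. fail to reject H0.

n_eff = 10, pos = 5, neg = 5, p = 1.000000, fail to reject H0.


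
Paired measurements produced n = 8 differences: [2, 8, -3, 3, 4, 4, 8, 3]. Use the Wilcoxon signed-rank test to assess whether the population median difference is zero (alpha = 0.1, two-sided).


Step 1: Drop any zero differences (none here) and take |d_i|.
|d| = [2, 8, 3, 3, 4, 4, 8, 3]
Step 2: Midrank |d_i| (ties get averaged ranks).
ranks: |2|->1, |8|->7.5, |3|->3, |3|->3, |4|->5.5, |4|->5.5, |8|->7.5, |3|->3
Step 3: Attach original signs; sum ranks with positive sign and with negative sign.
W+ = 1 + 7.5 + 3 + 5.5 + 5.5 + 7.5 + 3 = 33
W- = 3 = 3
(Check: W+ + W- = 36 should equal n(n+1)/2 = 36.)
Step 4: Test statistic W = min(W+, W-) = 3.
Step 5: Ties in |d|, so use the tie-corrected normal approximation.
        E[W] = n(n+1)/4 = 8*9/4 = 18.
        Tie groups: |d|=3 (t=3), |d|=4 (t=2), |d|=8 (t=2); sum(t^3 - t) = 36.
        Var[W] = n(n+1)(2n+1)/24 - sum(t^3-t)/48 = 1224/24 - 36/48 = 50.25.
        z = (W - E[W]) / sqrt(Var[W]) = (3 - 18) / 7.0887 = -2.1160.
        Two-sided p = 2*Phi(z) = 0.034342.
Step 6: alpha = 0.1. reject H0.

W+ = 33, W- = 3, W = min = 3, p = 0.034342, reject H0.


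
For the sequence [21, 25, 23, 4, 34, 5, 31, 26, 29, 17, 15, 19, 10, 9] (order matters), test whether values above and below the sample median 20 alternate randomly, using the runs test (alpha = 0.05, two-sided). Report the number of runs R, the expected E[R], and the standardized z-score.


Step 1: Compute median = 20; label A = above, B = below.
Labels in order: AAABABAAABBBBB  (n_A = 7, n_B = 7)
Step 2: Count runs R = 6.
Step 3: Under H0 (random ordering), E[R] = 2*n_A*n_B/(n_A+n_B) + 1 = 2*7*7/14 + 1 = 8.0000.
        Var[R] = 2*n_A*n_B*(2*n_A*n_B - n_A - n_B) / ((n_A+n_B)^2 * (n_A+n_B-1)) = 8232/2548 = 3.2308.
        SD[R] = 1.7974.
Step 4: Continuity-corrected z = (R + 0.5 - E[R]) / SD[R] = (6 + 0.5 - 8.0000) / 1.7974 = -0.8345.
Step 5: Two-sided p-value via normal approximation = 2*(1 - Phi(|z|)) = 0.403986.
Step 6: alpha = 0.05. fail to reject H0.

R = 6, z = -0.8345, p = 0.403986, fail to reject H0.


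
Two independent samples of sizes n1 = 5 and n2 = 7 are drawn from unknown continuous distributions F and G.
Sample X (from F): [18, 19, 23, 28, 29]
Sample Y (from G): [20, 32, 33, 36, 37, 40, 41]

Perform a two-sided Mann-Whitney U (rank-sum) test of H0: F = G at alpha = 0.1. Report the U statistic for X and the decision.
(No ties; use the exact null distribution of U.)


Step 1: Combine and sort all 12 observations; assign midranks.
sorted (value, group): (18,X), (19,X), (20,Y), (23,X), (28,X), (29,X), (32,Y), (33,Y), (36,Y), (37,Y), (40,Y), (41,Y)
ranks: 18->1, 19->2, 20->3, 23->4, 28->5, 29->6, 32->7, 33->8, 36->9, 37->10, 40->11, 41->12
Step 2: Rank sum for X: R1 = 1 + 2 + 4 + 5 + 6 = 18.
Step 3: U_X = R1 - n1(n1+1)/2 = 18 - 5*6/2 = 18 - 15 = 3.
       U_Y = n1*n2 - U_X = 35 - 3 = 32.
Step 4: No ties, so the exact null distribution of U (based on enumerating the C(12,5) = 792 equally likely rank assignments) gives the two-sided p-value.
Step 5: p-value = 0.017677; compare to alpha = 0.1. reject H0.

U_X = 3, p = 0.017677, reject H0 at alpha = 0.1.


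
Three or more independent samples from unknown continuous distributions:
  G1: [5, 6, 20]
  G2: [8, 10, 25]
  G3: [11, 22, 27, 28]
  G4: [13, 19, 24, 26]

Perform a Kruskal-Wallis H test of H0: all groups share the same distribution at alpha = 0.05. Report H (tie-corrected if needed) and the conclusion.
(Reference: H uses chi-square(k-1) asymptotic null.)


Step 1: Combine all N = 14 observations and assign midranks.
sorted (value, group, rank): (5,G1,1), (6,G1,2), (8,G2,3), (10,G2,4), (11,G3,5), (13,G4,6), (19,G4,7), (20,G1,8), (22,G3,9), (24,G4,10), (25,G2,11), (26,G4,12), (27,G3,13), (28,G3,14)
Step 2: Sum ranks within each group.
R_1 = 11 (n_1 = 3)
R_2 = 18 (n_2 = 3)
R_3 = 41 (n_3 = 4)
R_4 = 35 (n_4 = 4)
Step 3: H = 12/(N(N+1)) * sum(R_i^2/n_i) - 3(N+1)
     = 12/(14*15) * (11^2/3 + 18^2/3 + 41^2/4 + 35^2/4) - 3*15
     = 0.057143 * 874.833 - 45
     = 4.990476.
Step 4: No ties, so H is used without correction.
Step 5: Under H0, H ~ chi^2(3); p-value = 0.172496.
Step 6: alpha = 0.05. fail to reject H0.

H = 4.9905, df = 3, p = 0.172496, fail to reject H0.


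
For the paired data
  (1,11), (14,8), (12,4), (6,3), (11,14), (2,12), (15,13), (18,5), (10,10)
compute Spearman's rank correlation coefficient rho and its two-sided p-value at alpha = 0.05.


Step 1: Rank x and y separately (midranks; no ties here).
rank(x): 1->1, 14->7, 12->6, 6->3, 11->5, 2->2, 15->8, 18->9, 10->4
rank(y): 11->6, 8->4, 4->2, 3->1, 14->9, 12->7, 13->8, 5->3, 10->5
Step 2: d_i = R_x(i) - R_y(i); compute d_i^2.
  (1-6)^2=25, (7-4)^2=9, (6-2)^2=16, (3-1)^2=4, (5-9)^2=16, (2-7)^2=25, (8-8)^2=0, (9-3)^2=36, (4-5)^2=1
sum(d^2) = 132.
Step 3: rho = 1 - 6*132 / (9*(9^2 - 1)) = 1 - 792/720 = -0.100000.
Step 4: Under H0, t = rho * sqrt((n-2)/(1-rho^2)) = -0.2659 ~ t(7).
Step 5: Two-sided p-value from the t-distribution with 7 df = 0.797972.
Step 6: alpha = 0.05. fail to reject H0.

rho = -0.1000, p = 0.797972, fail to reject H0 at alpha = 0.05.


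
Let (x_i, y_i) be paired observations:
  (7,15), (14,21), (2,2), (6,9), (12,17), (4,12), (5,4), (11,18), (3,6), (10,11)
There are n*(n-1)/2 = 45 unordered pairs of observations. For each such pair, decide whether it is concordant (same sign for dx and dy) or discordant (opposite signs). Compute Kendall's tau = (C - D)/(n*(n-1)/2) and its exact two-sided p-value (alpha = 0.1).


Step 1: Enumerate the 45 unordered pairs (i,j) with i<j and classify each by sign(x_j-x_i) * sign(y_j-y_i).
  (1,2):dx=+7,dy=+6->C; (1,3):dx=-5,dy=-13->C; (1,4):dx=-1,dy=-6->C; (1,5):dx=+5,dy=+2->C
  (1,6):dx=-3,dy=-3->C; (1,7):dx=-2,dy=-11->C; (1,8):dx=+4,dy=+3->C; (1,9):dx=-4,dy=-9->C
  (1,10):dx=+3,dy=-4->D; (2,3):dx=-12,dy=-19->C; (2,4):dx=-8,dy=-12->C; (2,5):dx=-2,dy=-4->C
  (2,6):dx=-10,dy=-9->C; (2,7):dx=-9,dy=-17->C; (2,8):dx=-3,dy=-3->C; (2,9):dx=-11,dy=-15->C
  (2,10):dx=-4,dy=-10->C; (3,4):dx=+4,dy=+7->C; (3,5):dx=+10,dy=+15->C; (3,6):dx=+2,dy=+10->C
  (3,7):dx=+3,dy=+2->C; (3,8):dx=+9,dy=+16->C; (3,9):dx=+1,dy=+4->C; (3,10):dx=+8,dy=+9->C
  (4,5):dx=+6,dy=+8->C; (4,6):dx=-2,dy=+3->D; (4,7):dx=-1,dy=-5->C; (4,8):dx=+5,dy=+9->C
  (4,9):dx=-3,dy=-3->C; (4,10):dx=+4,dy=+2->C; (5,6):dx=-8,dy=-5->C; (5,7):dx=-7,dy=-13->C
  (5,8):dx=-1,dy=+1->D; (5,9):dx=-9,dy=-11->C; (5,10):dx=-2,dy=-6->C; (6,7):dx=+1,dy=-8->D
  (6,8):dx=+7,dy=+6->C; (6,9):dx=-1,dy=-6->C; (6,10):dx=+6,dy=-1->D; (7,8):dx=+6,dy=+14->C
  (7,9):dx=-2,dy=+2->D; (7,10):dx=+5,dy=+7->C; (8,9):dx=-8,dy=-12->C; (8,10):dx=-1,dy=-7->C
  (9,10):dx=+7,dy=+5->C
Step 2: C = 39, D = 6, total pairs = 45.
Step 3: tau = (C - D)/(n(n-1)/2) = (39 - 6)/45 = 0.733333.
Step 4: Exact two-sided p-value (enumerate n! = 3628800 permutations of y under H0): p = 0.002213.
Step 5: alpha = 0.1. reject H0.

tau_b = 0.7333 (C=39, D=6), p = 0.002213, reject H0.


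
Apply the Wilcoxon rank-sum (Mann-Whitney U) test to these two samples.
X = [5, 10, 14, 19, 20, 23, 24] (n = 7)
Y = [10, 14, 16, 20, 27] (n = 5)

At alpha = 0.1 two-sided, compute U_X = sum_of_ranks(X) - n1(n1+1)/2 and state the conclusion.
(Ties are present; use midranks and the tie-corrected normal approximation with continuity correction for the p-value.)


Step 1: Combine and sort all 12 observations; assign midranks.
sorted (value, group): (5,X), (10,X), (10,Y), (14,X), (14,Y), (16,Y), (19,X), (20,X), (20,Y), (23,X), (24,X), (27,Y)
ranks: 5->1, 10->2.5, 10->2.5, 14->4.5, 14->4.5, 16->6, 19->7, 20->8.5, 20->8.5, 23->10, 24->11, 27->12
Step 2: Rank sum for X: R1 = 1 + 2.5 + 4.5 + 7 + 8.5 + 10 + 11 = 44.5.
Step 3: U_X = R1 - n1(n1+1)/2 = 44.5 - 7*8/2 = 44.5 - 28 = 16.5.
       U_Y = n1*n2 - U_X = 35 - 16.5 = 18.5.
Step 4: Ties are present, so use the tie-corrected normal approximation (with continuity correction) for the p-value.
Step 5: p-value = 0.934942; compare to alpha = 0.1. fail to reject H0.

U_X = 16.5, p = 0.934942, fail to reject H0 at alpha = 0.1.


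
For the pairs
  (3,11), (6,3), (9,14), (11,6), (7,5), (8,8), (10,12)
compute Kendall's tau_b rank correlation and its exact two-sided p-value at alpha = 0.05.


Step 1: Enumerate the 21 unordered pairs (i,j) with i<j and classify each by sign(x_j-x_i) * sign(y_j-y_i).
  (1,2):dx=+3,dy=-8->D; (1,3):dx=+6,dy=+3->C; (1,4):dx=+8,dy=-5->D; (1,5):dx=+4,dy=-6->D
  (1,6):dx=+5,dy=-3->D; (1,7):dx=+7,dy=+1->C; (2,3):dx=+3,dy=+11->C; (2,4):dx=+5,dy=+3->C
  (2,5):dx=+1,dy=+2->C; (2,6):dx=+2,dy=+5->C; (2,7):dx=+4,dy=+9->C; (3,4):dx=+2,dy=-8->D
  (3,5):dx=-2,dy=-9->C; (3,6):dx=-1,dy=-6->C; (3,7):dx=+1,dy=-2->D; (4,5):dx=-4,dy=-1->C
  (4,6):dx=-3,dy=+2->D; (4,7):dx=-1,dy=+6->D; (5,6):dx=+1,dy=+3->C; (5,7):dx=+3,dy=+7->C
  (6,7):dx=+2,dy=+4->C
Step 2: C = 13, D = 8, total pairs = 21.
Step 3: tau = (C - D)/(n(n-1)/2) = (13 - 8)/21 = 0.238095.
Step 4: Exact two-sided p-value (enumerate n! = 5040 permutations of y under H0): p = 0.561905.
Step 5: alpha = 0.05. fail to reject H0.

tau_b = 0.2381 (C=13, D=8), p = 0.561905, fail to reject H0.


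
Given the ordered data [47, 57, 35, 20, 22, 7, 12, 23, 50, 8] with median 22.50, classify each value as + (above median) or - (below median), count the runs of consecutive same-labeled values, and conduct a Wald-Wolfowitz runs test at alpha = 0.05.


Step 1: Compute median = 22.50; label A = above, B = below.
Labels in order: AAABBBBAAB  (n_A = 5, n_B = 5)
Step 2: Count runs R = 4.
Step 3: Under H0 (random ordering), E[R] = 2*n_A*n_B/(n_A+n_B) + 1 = 2*5*5/10 + 1 = 6.0000.
        Var[R] = 2*n_A*n_B*(2*n_A*n_B - n_A - n_B) / ((n_A+n_B)^2 * (n_A+n_B-1)) = 2000/900 = 2.2222.
        SD[R] = 1.4907.
Step 4: Continuity-corrected z = (R + 0.5 - E[R]) / SD[R] = (4 + 0.5 - 6.0000) / 1.4907 = -1.0062.
Step 5: Two-sided p-value via normal approximation = 2*(1 - Phi(|z|)) = 0.314305.
Step 6: alpha = 0.05. fail to reject H0.

R = 4, z = -1.0062, p = 0.314305, fail to reject H0.


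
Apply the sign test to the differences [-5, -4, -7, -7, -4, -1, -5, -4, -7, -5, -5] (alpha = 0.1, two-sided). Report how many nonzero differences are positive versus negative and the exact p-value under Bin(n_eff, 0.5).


Step 1: Discard zero differences. Original n = 11; n_eff = number of nonzero differences = 11.
Nonzero differences (with sign): -5, -4, -7, -7, -4, -1, -5, -4, -7, -5, -5
Step 2: Count signs: positive = 0, negative = 11.
Step 3: Under H0: P(positive) = 0.5, so the number of positives S ~ Bin(11, 0.5).
Step 4: Two-sided exact p-value = sum of Bin(11,0.5) probabilities at or below the observed probability = 0.000977.
Step 5: alpha = 0.1. reject H0.

n_eff = 11, pos = 0, neg = 11, p = 0.000977, reject H0.


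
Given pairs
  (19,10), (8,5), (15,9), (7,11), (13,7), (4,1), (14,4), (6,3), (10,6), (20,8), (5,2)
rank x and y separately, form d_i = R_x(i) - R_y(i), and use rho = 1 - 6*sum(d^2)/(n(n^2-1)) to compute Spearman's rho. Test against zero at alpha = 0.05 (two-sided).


Step 1: Rank x and y separately (midranks; no ties here).
rank(x): 19->10, 8->5, 15->9, 7->4, 13->7, 4->1, 14->8, 6->3, 10->6, 20->11, 5->2
rank(y): 10->10, 5->5, 9->9, 11->11, 7->7, 1->1, 4->4, 3->3, 6->6, 8->8, 2->2
Step 2: d_i = R_x(i) - R_y(i); compute d_i^2.
  (10-10)^2=0, (5-5)^2=0, (9-9)^2=0, (4-11)^2=49, (7-7)^2=0, (1-1)^2=0, (8-4)^2=16, (3-3)^2=0, (6-6)^2=0, (11-8)^2=9, (2-2)^2=0
sum(d^2) = 74.
Step 3: rho = 1 - 6*74 / (11*(11^2 - 1)) = 1 - 444/1320 = 0.663636.
Step 4: Under H0, t = rho * sqrt((n-2)/(1-rho^2)) = 2.6614 ~ t(9).
Step 5: Two-sided p-value from the t-distribution with 9 df = 0.025984.
Step 6: alpha = 0.05. reject H0.

rho = 0.6636, p = 0.025984, reject H0 at alpha = 0.05.


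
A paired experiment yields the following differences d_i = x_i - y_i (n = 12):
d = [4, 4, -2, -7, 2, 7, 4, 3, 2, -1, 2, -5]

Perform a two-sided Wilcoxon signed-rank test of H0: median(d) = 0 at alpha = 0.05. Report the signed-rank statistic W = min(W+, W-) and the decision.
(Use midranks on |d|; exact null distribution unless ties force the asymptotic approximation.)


Step 1: Drop any zero differences (none here) and take |d_i|.
|d| = [4, 4, 2, 7, 2, 7, 4, 3, 2, 1, 2, 5]
Step 2: Midrank |d_i| (ties get averaged ranks).
ranks: |4|->8, |4|->8, |2|->3.5, |7|->11.5, |2|->3.5, |7|->11.5, |4|->8, |3|->6, |2|->3.5, |1|->1, |2|->3.5, |5|->10
Step 3: Attach original signs; sum ranks with positive sign and with negative sign.
W+ = 8 + 8 + 3.5 + 11.5 + 8 + 6 + 3.5 + 3.5 = 52
W- = 3.5 + 11.5 + 1 + 10 = 26
(Check: W+ + W- = 78 should equal n(n+1)/2 = 78.)
Step 4: Test statistic W = min(W+, W-) = 26.
Step 5: Ties in |d|, so use the tie-corrected normal approximation.
        E[W] = n(n+1)/4 = 12*13/4 = 39.
        Tie groups: |d|=2 (t=4), |d|=4 (t=3), |d|=7 (t=2); sum(t^3 - t) = 90.
        Var[W] = n(n+1)(2n+1)/24 - sum(t^3-t)/48 = 3900/24 - 90/48 = 160.625.
        z = (W - E[W]) / sqrt(Var[W]) = (26 - 39) / 12.6738 = -1.0257.
        Two-sided p = 2*Phi(z) = 0.305015.
Step 6: alpha = 0.05. fail to reject H0.

W+ = 52, W- = 26, W = min = 26, p = 0.305015, fail to reject H0.


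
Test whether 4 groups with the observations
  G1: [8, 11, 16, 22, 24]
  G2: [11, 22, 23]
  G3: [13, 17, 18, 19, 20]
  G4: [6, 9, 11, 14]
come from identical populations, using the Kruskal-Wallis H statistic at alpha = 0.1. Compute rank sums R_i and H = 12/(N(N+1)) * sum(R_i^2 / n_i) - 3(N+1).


Step 1: Combine all N = 17 observations and assign midranks.
sorted (value, group, rank): (6,G4,1), (8,G1,2), (9,G4,3), (11,G1,5), (11,G2,5), (11,G4,5), (13,G3,7), (14,G4,8), (16,G1,9), (17,G3,10), (18,G3,11), (19,G3,12), (20,G3,13), (22,G1,14.5), (22,G2,14.5), (23,G2,16), (24,G1,17)
Step 2: Sum ranks within each group.
R_1 = 47.5 (n_1 = 5)
R_2 = 35.5 (n_2 = 3)
R_3 = 53 (n_3 = 5)
R_4 = 17 (n_4 = 4)
Step 3: H = 12/(N(N+1)) * sum(R_i^2/n_i) - 3(N+1)
     = 12/(17*18) * (47.5^2/5 + 35.5^2/3 + 53^2/5 + 17^2/4) - 3*18
     = 0.039216 * 1505.38 - 54
     = 5.034641.
Step 4: Ties present; correction factor C = 1 - 30/(17^3 - 17) = 0.993873. Corrected H = 5.034641 / 0.993873 = 5.065680.
Step 5: Under H0, H ~ chi^2(3); p-value = 0.167050.
Step 6: alpha = 0.1. fail to reject H0.

H = 5.0657, df = 3, p = 0.167050, fail to reject H0.


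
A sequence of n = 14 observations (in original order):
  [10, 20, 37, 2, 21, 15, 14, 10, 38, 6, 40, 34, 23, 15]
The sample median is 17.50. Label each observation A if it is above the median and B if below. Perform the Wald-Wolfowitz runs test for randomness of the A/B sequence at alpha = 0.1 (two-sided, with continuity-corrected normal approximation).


Step 1: Compute median = 17.50; label A = above, B = below.
Labels in order: BAABABBBABAAAB  (n_A = 7, n_B = 7)
Step 2: Count runs R = 9.
Step 3: Under H0 (random ordering), E[R] = 2*n_A*n_B/(n_A+n_B) + 1 = 2*7*7/14 + 1 = 8.0000.
        Var[R] = 2*n_A*n_B*(2*n_A*n_B - n_A - n_B) / ((n_A+n_B)^2 * (n_A+n_B-1)) = 8232/2548 = 3.2308.
        SD[R] = 1.7974.
Step 4: Continuity-corrected z = (R - 0.5 - E[R]) / SD[R] = (9 - 0.5 - 8.0000) / 1.7974 = 0.2782.
Step 5: Two-sided p-value via normal approximation = 2*(1 - Phi(|z|)) = 0.780879.
Step 6: alpha = 0.1. fail to reject H0.

R = 9, z = 0.2782, p = 0.780879, fail to reject H0.


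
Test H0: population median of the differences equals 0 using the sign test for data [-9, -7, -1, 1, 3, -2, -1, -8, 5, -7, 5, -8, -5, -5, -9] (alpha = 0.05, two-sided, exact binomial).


Step 1: Discard zero differences. Original n = 15; n_eff = number of nonzero differences = 15.
Nonzero differences (with sign): -9, -7, -1, +1, +3, -2, -1, -8, +5, -7, +5, -8, -5, -5, -9
Step 2: Count signs: positive = 4, negative = 11.
Step 3: Under H0: P(positive) = 0.5, so the number of positives S ~ Bin(15, 0.5).
Step 4: Two-sided exact p-value = sum of Bin(15,0.5) probabilities at or below the observed probability = 0.118469.
Step 5: alpha = 0.05. fail to reject H0.

n_eff = 15, pos = 4, neg = 11, p = 0.118469, fail to reject H0.


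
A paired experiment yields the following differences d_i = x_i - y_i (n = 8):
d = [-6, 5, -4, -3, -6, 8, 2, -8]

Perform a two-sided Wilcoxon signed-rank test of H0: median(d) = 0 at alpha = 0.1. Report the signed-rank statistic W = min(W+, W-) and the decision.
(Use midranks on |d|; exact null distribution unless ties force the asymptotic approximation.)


Step 1: Drop any zero differences (none here) and take |d_i|.
|d| = [6, 5, 4, 3, 6, 8, 2, 8]
Step 2: Midrank |d_i| (ties get averaged ranks).
ranks: |6|->5.5, |5|->4, |4|->3, |3|->2, |6|->5.5, |8|->7.5, |2|->1, |8|->7.5
Step 3: Attach original signs; sum ranks with positive sign and with negative sign.
W+ = 4 + 7.5 + 1 = 12.5
W- = 5.5 + 3 + 2 + 5.5 + 7.5 = 23.5
(Check: W+ + W- = 36 should equal n(n+1)/2 = 36.)
Step 4: Test statistic W = min(W+, W-) = 12.5.
Step 5: Ties in |d|, so use the tie-corrected normal approximation.
        E[W] = n(n+1)/4 = 8*9/4 = 18.
        Tie groups: |d|=6 (t=2), |d|=8 (t=2); sum(t^3 - t) = 12.
        Var[W] = n(n+1)(2n+1)/24 - sum(t^3-t)/48 = 1224/24 - 12/48 = 50.75.
        z = (W - E[W]) / sqrt(Var[W]) = (12.5 - 18) / 7.1239 = -0.7720.
        Two-sided p = 2*Phi(z) = 0.440086.
Step 6: alpha = 0.1. fail to reject H0.

W+ = 12.5, W- = 23.5, W = min = 12.5, p = 0.440086, fail to reject H0.


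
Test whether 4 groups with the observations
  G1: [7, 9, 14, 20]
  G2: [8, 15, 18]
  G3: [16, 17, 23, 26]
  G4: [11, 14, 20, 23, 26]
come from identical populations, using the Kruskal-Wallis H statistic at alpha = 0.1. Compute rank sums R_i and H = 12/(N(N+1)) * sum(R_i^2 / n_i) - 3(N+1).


Step 1: Combine all N = 16 observations and assign midranks.
sorted (value, group, rank): (7,G1,1), (8,G2,2), (9,G1,3), (11,G4,4), (14,G1,5.5), (14,G4,5.5), (15,G2,7), (16,G3,8), (17,G3,9), (18,G2,10), (20,G1,11.5), (20,G4,11.5), (23,G3,13.5), (23,G4,13.5), (26,G3,15.5), (26,G4,15.5)
Step 2: Sum ranks within each group.
R_1 = 21 (n_1 = 4)
R_2 = 19 (n_2 = 3)
R_3 = 46 (n_3 = 4)
R_4 = 50 (n_4 = 5)
Step 3: H = 12/(N(N+1)) * sum(R_i^2/n_i) - 3(N+1)
     = 12/(16*17) * (21^2/4 + 19^2/3 + 46^2/4 + 50^2/5) - 3*17
     = 0.044118 * 1259.58 - 51
     = 4.569853.
Step 4: Ties present; correction factor C = 1 - 24/(16^3 - 16) = 0.994118. Corrected H = 4.569853 / 0.994118 = 4.596893.
Step 5: Under H0, H ~ chi^2(3); p-value = 0.203809.
Step 6: alpha = 0.1. fail to reject H0.

H = 4.5969, df = 3, p = 0.203809, fail to reject H0.


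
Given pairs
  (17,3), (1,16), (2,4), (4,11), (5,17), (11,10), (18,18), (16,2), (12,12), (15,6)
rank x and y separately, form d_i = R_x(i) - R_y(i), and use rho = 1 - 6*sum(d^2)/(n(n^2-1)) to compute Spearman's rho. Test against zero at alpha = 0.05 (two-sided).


Step 1: Rank x and y separately (midranks; no ties here).
rank(x): 17->9, 1->1, 2->2, 4->3, 5->4, 11->5, 18->10, 16->8, 12->6, 15->7
rank(y): 3->2, 16->8, 4->3, 11->6, 17->9, 10->5, 18->10, 2->1, 12->7, 6->4
Step 2: d_i = R_x(i) - R_y(i); compute d_i^2.
  (9-2)^2=49, (1-8)^2=49, (2-3)^2=1, (3-6)^2=9, (4-9)^2=25, (5-5)^2=0, (10-10)^2=0, (8-1)^2=49, (6-7)^2=1, (7-4)^2=9
sum(d^2) = 192.
Step 3: rho = 1 - 6*192 / (10*(10^2 - 1)) = 1 - 1152/990 = -0.163636.
Step 4: Under H0, t = rho * sqrt((n-2)/(1-rho^2)) = -0.4692 ~ t(8).
Step 5: Two-sided p-value from the t-distribution with 8 df = 0.651477.
Step 6: alpha = 0.05. fail to reject H0.

rho = -0.1636, p = 0.651477, fail to reject H0 at alpha = 0.05.


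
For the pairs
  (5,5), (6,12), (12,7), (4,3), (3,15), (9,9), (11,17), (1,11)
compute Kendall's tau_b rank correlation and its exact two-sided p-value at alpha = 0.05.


Step 1: Enumerate the 28 unordered pairs (i,j) with i<j and classify each by sign(x_j-x_i) * sign(y_j-y_i).
  (1,2):dx=+1,dy=+7->C; (1,3):dx=+7,dy=+2->C; (1,4):dx=-1,dy=-2->C; (1,5):dx=-2,dy=+10->D
  (1,6):dx=+4,dy=+4->C; (1,7):dx=+6,dy=+12->C; (1,8):dx=-4,dy=+6->D; (2,3):dx=+6,dy=-5->D
  (2,4):dx=-2,dy=-9->C; (2,5):dx=-3,dy=+3->D; (2,6):dx=+3,dy=-3->D; (2,7):dx=+5,dy=+5->C
  (2,8):dx=-5,dy=-1->C; (3,4):dx=-8,dy=-4->C; (3,5):dx=-9,dy=+8->D; (3,6):dx=-3,dy=+2->D
  (3,7):dx=-1,dy=+10->D; (3,8):dx=-11,dy=+4->D; (4,5):dx=-1,dy=+12->D; (4,6):dx=+5,dy=+6->C
  (4,7):dx=+7,dy=+14->C; (4,8):dx=-3,dy=+8->D; (5,6):dx=+6,dy=-6->D; (5,7):dx=+8,dy=+2->C
  (5,8):dx=-2,dy=-4->C; (6,7):dx=+2,dy=+8->C; (6,8):dx=-8,dy=+2->D; (7,8):dx=-10,dy=-6->C
Step 2: C = 15, D = 13, total pairs = 28.
Step 3: tau = (C - D)/(n(n-1)/2) = (15 - 13)/28 = 0.071429.
Step 4: Exact two-sided p-value (enumerate n! = 40320 permutations of y under H0): p = 0.904861.
Step 5: alpha = 0.05. fail to reject H0.

tau_b = 0.0714 (C=15, D=13), p = 0.904861, fail to reject H0.


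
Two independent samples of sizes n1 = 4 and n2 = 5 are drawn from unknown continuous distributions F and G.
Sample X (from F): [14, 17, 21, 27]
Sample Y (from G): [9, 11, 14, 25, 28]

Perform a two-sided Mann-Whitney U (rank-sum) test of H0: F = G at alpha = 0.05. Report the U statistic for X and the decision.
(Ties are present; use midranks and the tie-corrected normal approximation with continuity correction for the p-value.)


Step 1: Combine and sort all 9 observations; assign midranks.
sorted (value, group): (9,Y), (11,Y), (14,X), (14,Y), (17,X), (21,X), (25,Y), (27,X), (28,Y)
ranks: 9->1, 11->2, 14->3.5, 14->3.5, 17->5, 21->6, 25->7, 27->8, 28->9
Step 2: Rank sum for X: R1 = 3.5 + 5 + 6 + 8 = 22.5.
Step 3: U_X = R1 - n1(n1+1)/2 = 22.5 - 4*5/2 = 22.5 - 10 = 12.5.
       U_Y = n1*n2 - U_X = 20 - 12.5 = 7.5.
Step 4: Ties are present, so use the tie-corrected normal approximation (with continuity correction) for the p-value.
Step 5: p-value = 0.622753; compare to alpha = 0.05. fail to reject H0.

U_X = 12.5, p = 0.622753, fail to reject H0 at alpha = 0.05.


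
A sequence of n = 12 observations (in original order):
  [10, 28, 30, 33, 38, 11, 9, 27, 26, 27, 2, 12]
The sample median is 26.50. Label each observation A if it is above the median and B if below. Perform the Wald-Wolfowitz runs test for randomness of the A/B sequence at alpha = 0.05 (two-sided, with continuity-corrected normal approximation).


Step 1: Compute median = 26.50; label A = above, B = below.
Labels in order: BAAAABBABABB  (n_A = 6, n_B = 6)
Step 2: Count runs R = 7.
Step 3: Under H0 (random ordering), E[R] = 2*n_A*n_B/(n_A+n_B) + 1 = 2*6*6/12 + 1 = 7.0000.
        Var[R] = 2*n_A*n_B*(2*n_A*n_B - n_A - n_B) / ((n_A+n_B)^2 * (n_A+n_B-1)) = 4320/1584 = 2.7273.
        SD[R] = 1.6514.
Step 4: R = E[R], so z = 0 with no continuity correction.
Step 5: Two-sided p-value via normal approximation = 2*(1 - Phi(|z|)) = 1.000000.
Step 6: alpha = 0.05. fail to reject H0.

R = 7, z = 0.0000, p = 1.000000, fail to reject H0.
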